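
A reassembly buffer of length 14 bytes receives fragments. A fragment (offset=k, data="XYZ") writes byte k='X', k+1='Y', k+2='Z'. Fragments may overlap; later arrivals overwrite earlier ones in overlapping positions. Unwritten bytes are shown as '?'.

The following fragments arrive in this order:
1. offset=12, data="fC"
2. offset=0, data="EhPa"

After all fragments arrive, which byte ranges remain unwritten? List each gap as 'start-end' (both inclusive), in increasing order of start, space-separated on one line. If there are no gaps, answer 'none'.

Fragment 1: offset=12 len=2
Fragment 2: offset=0 len=4
Gaps: 4-11

Answer: 4-11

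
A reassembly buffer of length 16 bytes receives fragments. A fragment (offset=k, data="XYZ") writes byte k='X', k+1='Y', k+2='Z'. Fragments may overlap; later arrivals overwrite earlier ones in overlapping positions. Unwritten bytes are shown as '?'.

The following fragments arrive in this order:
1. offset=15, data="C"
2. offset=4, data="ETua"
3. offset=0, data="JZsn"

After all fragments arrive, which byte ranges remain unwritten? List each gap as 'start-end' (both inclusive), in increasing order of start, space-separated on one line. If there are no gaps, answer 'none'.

Answer: 8-14

Derivation:
Fragment 1: offset=15 len=1
Fragment 2: offset=4 len=4
Fragment 3: offset=0 len=4
Gaps: 8-14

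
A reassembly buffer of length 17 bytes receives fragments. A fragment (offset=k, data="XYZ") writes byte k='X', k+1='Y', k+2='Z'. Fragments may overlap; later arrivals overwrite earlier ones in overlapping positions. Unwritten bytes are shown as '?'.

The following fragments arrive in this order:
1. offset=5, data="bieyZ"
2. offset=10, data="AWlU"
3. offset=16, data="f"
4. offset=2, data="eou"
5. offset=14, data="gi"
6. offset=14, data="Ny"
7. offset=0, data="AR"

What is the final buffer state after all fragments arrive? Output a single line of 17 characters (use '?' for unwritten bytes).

Answer: AReoubieyZAWlUNyf

Derivation:
Fragment 1: offset=5 data="bieyZ" -> buffer=?????bieyZ???????
Fragment 2: offset=10 data="AWlU" -> buffer=?????bieyZAWlU???
Fragment 3: offset=16 data="f" -> buffer=?????bieyZAWlU??f
Fragment 4: offset=2 data="eou" -> buffer=??eoubieyZAWlU??f
Fragment 5: offset=14 data="gi" -> buffer=??eoubieyZAWlUgif
Fragment 6: offset=14 data="Ny" -> buffer=??eoubieyZAWlUNyf
Fragment 7: offset=0 data="AR" -> buffer=AReoubieyZAWlUNyf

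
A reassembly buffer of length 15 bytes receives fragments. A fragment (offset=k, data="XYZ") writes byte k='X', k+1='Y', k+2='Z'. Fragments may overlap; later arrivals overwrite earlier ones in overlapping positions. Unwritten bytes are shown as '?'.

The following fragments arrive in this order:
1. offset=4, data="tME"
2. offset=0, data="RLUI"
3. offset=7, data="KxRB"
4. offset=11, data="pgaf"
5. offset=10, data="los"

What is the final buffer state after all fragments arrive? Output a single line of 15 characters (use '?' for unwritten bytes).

Fragment 1: offset=4 data="tME" -> buffer=????tME????????
Fragment 2: offset=0 data="RLUI" -> buffer=RLUItME????????
Fragment 3: offset=7 data="KxRB" -> buffer=RLUItMEKxRB????
Fragment 4: offset=11 data="pgaf" -> buffer=RLUItMEKxRBpgaf
Fragment 5: offset=10 data="los" -> buffer=RLUItMEKxRlosaf

Answer: RLUItMEKxRlosaf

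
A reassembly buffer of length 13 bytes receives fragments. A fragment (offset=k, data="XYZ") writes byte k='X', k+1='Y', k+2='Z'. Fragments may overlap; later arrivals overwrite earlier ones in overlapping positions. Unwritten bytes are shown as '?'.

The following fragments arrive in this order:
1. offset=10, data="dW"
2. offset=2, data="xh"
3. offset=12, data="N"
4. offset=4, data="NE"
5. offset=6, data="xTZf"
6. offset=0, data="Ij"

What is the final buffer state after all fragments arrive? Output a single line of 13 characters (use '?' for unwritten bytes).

Answer: IjxhNExTZfdWN

Derivation:
Fragment 1: offset=10 data="dW" -> buffer=??????????dW?
Fragment 2: offset=2 data="xh" -> buffer=??xh??????dW?
Fragment 3: offset=12 data="N" -> buffer=??xh??????dWN
Fragment 4: offset=4 data="NE" -> buffer=??xhNE????dWN
Fragment 5: offset=6 data="xTZf" -> buffer=??xhNExTZfdWN
Fragment 6: offset=0 data="Ij" -> buffer=IjxhNExTZfdWN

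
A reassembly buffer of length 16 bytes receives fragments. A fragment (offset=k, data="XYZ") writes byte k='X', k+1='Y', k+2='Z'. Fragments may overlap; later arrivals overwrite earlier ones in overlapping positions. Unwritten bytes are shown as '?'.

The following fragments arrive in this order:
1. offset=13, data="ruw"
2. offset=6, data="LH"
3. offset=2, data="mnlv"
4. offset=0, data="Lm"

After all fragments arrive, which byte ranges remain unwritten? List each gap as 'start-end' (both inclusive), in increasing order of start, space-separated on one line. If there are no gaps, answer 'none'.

Answer: 8-12

Derivation:
Fragment 1: offset=13 len=3
Fragment 2: offset=6 len=2
Fragment 3: offset=2 len=4
Fragment 4: offset=0 len=2
Gaps: 8-12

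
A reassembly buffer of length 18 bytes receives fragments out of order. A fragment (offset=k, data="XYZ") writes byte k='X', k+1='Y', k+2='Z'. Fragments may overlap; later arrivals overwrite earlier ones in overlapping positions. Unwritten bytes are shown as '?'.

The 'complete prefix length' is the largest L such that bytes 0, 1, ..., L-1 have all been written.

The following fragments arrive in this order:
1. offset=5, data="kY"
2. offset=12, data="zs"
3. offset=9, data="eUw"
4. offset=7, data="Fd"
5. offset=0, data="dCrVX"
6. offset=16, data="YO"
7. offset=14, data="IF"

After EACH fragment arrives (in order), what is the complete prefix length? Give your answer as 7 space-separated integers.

Answer: 0 0 0 0 14 14 18

Derivation:
Fragment 1: offset=5 data="kY" -> buffer=?????kY??????????? -> prefix_len=0
Fragment 2: offset=12 data="zs" -> buffer=?????kY?????zs???? -> prefix_len=0
Fragment 3: offset=9 data="eUw" -> buffer=?????kY??eUwzs???? -> prefix_len=0
Fragment 4: offset=7 data="Fd" -> buffer=?????kYFdeUwzs???? -> prefix_len=0
Fragment 5: offset=0 data="dCrVX" -> buffer=dCrVXkYFdeUwzs???? -> prefix_len=14
Fragment 6: offset=16 data="YO" -> buffer=dCrVXkYFdeUwzs??YO -> prefix_len=14
Fragment 7: offset=14 data="IF" -> buffer=dCrVXkYFdeUwzsIFYO -> prefix_len=18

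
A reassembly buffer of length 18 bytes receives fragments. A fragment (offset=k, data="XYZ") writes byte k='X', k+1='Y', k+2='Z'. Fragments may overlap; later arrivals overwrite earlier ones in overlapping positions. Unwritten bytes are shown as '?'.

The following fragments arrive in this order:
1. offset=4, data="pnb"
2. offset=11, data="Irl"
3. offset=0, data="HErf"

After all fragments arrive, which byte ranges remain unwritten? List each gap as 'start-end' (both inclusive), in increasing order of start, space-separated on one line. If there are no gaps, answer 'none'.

Answer: 7-10 14-17

Derivation:
Fragment 1: offset=4 len=3
Fragment 2: offset=11 len=3
Fragment 3: offset=0 len=4
Gaps: 7-10 14-17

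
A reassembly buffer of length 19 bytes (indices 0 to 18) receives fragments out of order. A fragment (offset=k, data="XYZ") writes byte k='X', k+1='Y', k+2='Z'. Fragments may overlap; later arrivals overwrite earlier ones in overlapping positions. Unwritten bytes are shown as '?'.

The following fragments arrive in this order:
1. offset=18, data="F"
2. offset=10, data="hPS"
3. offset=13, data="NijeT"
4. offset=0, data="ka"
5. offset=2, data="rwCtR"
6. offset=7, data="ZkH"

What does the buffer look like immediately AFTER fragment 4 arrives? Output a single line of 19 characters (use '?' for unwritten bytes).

Answer: ka????????hPSNijeTF

Derivation:
Fragment 1: offset=18 data="F" -> buffer=??????????????????F
Fragment 2: offset=10 data="hPS" -> buffer=??????????hPS?????F
Fragment 3: offset=13 data="NijeT" -> buffer=??????????hPSNijeTF
Fragment 4: offset=0 data="ka" -> buffer=ka????????hPSNijeTF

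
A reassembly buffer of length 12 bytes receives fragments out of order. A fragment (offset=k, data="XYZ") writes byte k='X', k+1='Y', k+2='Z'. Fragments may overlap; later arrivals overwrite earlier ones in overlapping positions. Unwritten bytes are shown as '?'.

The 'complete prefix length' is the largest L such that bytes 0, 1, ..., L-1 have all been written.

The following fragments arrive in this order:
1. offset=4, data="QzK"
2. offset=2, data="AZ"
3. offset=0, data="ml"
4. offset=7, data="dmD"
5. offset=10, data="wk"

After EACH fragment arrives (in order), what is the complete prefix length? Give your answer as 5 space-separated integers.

Answer: 0 0 7 10 12

Derivation:
Fragment 1: offset=4 data="QzK" -> buffer=????QzK????? -> prefix_len=0
Fragment 2: offset=2 data="AZ" -> buffer=??AZQzK????? -> prefix_len=0
Fragment 3: offset=0 data="ml" -> buffer=mlAZQzK????? -> prefix_len=7
Fragment 4: offset=7 data="dmD" -> buffer=mlAZQzKdmD?? -> prefix_len=10
Fragment 5: offset=10 data="wk" -> buffer=mlAZQzKdmDwk -> prefix_len=12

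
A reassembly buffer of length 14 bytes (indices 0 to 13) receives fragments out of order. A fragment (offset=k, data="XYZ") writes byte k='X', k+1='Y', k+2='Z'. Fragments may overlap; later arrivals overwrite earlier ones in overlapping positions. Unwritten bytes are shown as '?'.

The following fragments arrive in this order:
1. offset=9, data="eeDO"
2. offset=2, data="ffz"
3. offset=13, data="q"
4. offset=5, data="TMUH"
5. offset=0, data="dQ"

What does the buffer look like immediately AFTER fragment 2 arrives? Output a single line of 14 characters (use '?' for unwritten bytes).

Answer: ??ffz????eeDO?

Derivation:
Fragment 1: offset=9 data="eeDO" -> buffer=?????????eeDO?
Fragment 2: offset=2 data="ffz" -> buffer=??ffz????eeDO?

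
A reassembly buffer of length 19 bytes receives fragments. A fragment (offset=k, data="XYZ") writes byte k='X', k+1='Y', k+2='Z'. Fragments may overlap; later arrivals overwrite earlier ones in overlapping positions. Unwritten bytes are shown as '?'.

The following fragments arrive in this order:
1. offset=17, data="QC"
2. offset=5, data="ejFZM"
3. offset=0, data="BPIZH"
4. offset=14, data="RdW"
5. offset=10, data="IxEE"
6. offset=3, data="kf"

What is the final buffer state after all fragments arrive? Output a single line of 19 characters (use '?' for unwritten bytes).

Fragment 1: offset=17 data="QC" -> buffer=?????????????????QC
Fragment 2: offset=5 data="ejFZM" -> buffer=?????ejFZM???????QC
Fragment 3: offset=0 data="BPIZH" -> buffer=BPIZHejFZM???????QC
Fragment 4: offset=14 data="RdW" -> buffer=BPIZHejFZM????RdWQC
Fragment 5: offset=10 data="IxEE" -> buffer=BPIZHejFZMIxEERdWQC
Fragment 6: offset=3 data="kf" -> buffer=BPIkfejFZMIxEERdWQC

Answer: BPIkfejFZMIxEERdWQC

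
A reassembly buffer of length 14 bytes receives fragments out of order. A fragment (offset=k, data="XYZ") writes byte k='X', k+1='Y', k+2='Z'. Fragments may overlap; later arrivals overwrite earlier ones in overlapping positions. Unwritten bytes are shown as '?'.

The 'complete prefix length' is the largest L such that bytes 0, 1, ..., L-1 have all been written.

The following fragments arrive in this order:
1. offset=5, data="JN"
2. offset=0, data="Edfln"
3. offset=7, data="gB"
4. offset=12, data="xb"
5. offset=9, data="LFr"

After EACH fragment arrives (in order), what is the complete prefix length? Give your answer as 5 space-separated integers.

Answer: 0 7 9 9 14

Derivation:
Fragment 1: offset=5 data="JN" -> buffer=?????JN??????? -> prefix_len=0
Fragment 2: offset=0 data="Edfln" -> buffer=EdflnJN??????? -> prefix_len=7
Fragment 3: offset=7 data="gB" -> buffer=EdflnJNgB????? -> prefix_len=9
Fragment 4: offset=12 data="xb" -> buffer=EdflnJNgB???xb -> prefix_len=9
Fragment 5: offset=9 data="LFr" -> buffer=EdflnJNgBLFrxb -> prefix_len=14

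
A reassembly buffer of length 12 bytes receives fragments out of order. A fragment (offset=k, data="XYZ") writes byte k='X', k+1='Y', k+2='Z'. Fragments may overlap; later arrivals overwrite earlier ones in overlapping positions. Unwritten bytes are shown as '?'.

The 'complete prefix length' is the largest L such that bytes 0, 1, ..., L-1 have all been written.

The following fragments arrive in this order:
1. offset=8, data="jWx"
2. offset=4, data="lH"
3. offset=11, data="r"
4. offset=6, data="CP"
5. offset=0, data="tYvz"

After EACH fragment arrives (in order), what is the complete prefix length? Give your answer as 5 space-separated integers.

Fragment 1: offset=8 data="jWx" -> buffer=????????jWx? -> prefix_len=0
Fragment 2: offset=4 data="lH" -> buffer=????lH??jWx? -> prefix_len=0
Fragment 3: offset=11 data="r" -> buffer=????lH??jWxr -> prefix_len=0
Fragment 4: offset=6 data="CP" -> buffer=????lHCPjWxr -> prefix_len=0
Fragment 5: offset=0 data="tYvz" -> buffer=tYvzlHCPjWxr -> prefix_len=12

Answer: 0 0 0 0 12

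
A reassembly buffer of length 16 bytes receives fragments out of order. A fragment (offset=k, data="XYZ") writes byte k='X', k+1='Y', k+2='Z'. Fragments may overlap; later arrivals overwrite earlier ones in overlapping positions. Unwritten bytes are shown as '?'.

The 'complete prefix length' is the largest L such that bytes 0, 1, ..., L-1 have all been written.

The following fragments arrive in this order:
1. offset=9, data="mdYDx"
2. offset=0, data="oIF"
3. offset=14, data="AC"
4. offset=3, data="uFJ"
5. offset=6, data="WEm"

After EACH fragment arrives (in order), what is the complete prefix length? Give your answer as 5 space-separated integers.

Fragment 1: offset=9 data="mdYDx" -> buffer=?????????mdYDx?? -> prefix_len=0
Fragment 2: offset=0 data="oIF" -> buffer=oIF??????mdYDx?? -> prefix_len=3
Fragment 3: offset=14 data="AC" -> buffer=oIF??????mdYDxAC -> prefix_len=3
Fragment 4: offset=3 data="uFJ" -> buffer=oIFuFJ???mdYDxAC -> prefix_len=6
Fragment 5: offset=6 data="WEm" -> buffer=oIFuFJWEmmdYDxAC -> prefix_len=16

Answer: 0 3 3 6 16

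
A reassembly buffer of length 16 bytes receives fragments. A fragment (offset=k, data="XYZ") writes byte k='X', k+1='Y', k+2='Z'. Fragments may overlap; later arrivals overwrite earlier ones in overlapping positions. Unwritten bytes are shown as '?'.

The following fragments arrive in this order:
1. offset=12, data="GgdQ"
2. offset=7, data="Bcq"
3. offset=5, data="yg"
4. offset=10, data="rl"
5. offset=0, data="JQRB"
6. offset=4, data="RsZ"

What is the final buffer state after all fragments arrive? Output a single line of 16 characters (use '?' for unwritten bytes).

Answer: JQRBRsZBcqrlGgdQ

Derivation:
Fragment 1: offset=12 data="GgdQ" -> buffer=????????????GgdQ
Fragment 2: offset=7 data="Bcq" -> buffer=???????Bcq??GgdQ
Fragment 3: offset=5 data="yg" -> buffer=?????ygBcq??GgdQ
Fragment 4: offset=10 data="rl" -> buffer=?????ygBcqrlGgdQ
Fragment 5: offset=0 data="JQRB" -> buffer=JQRB?ygBcqrlGgdQ
Fragment 6: offset=4 data="RsZ" -> buffer=JQRBRsZBcqrlGgdQ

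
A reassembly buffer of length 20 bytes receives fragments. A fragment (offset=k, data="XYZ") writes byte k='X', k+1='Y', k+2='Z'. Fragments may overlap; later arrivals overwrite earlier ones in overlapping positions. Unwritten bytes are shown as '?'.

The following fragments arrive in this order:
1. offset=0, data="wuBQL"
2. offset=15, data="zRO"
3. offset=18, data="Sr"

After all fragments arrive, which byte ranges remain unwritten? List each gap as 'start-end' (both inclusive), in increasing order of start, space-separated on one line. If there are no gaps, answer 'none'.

Fragment 1: offset=0 len=5
Fragment 2: offset=15 len=3
Fragment 3: offset=18 len=2
Gaps: 5-14

Answer: 5-14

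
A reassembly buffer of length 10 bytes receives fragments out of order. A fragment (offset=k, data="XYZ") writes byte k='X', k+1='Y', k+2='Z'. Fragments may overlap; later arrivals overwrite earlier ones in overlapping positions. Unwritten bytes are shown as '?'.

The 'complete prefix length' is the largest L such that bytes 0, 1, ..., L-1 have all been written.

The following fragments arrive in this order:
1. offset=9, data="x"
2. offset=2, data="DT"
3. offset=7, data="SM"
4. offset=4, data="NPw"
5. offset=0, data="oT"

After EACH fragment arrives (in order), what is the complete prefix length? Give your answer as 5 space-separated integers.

Answer: 0 0 0 0 10

Derivation:
Fragment 1: offset=9 data="x" -> buffer=?????????x -> prefix_len=0
Fragment 2: offset=2 data="DT" -> buffer=??DT?????x -> prefix_len=0
Fragment 3: offset=7 data="SM" -> buffer=??DT???SMx -> prefix_len=0
Fragment 4: offset=4 data="NPw" -> buffer=??DTNPwSMx -> prefix_len=0
Fragment 5: offset=0 data="oT" -> buffer=oTDTNPwSMx -> prefix_len=10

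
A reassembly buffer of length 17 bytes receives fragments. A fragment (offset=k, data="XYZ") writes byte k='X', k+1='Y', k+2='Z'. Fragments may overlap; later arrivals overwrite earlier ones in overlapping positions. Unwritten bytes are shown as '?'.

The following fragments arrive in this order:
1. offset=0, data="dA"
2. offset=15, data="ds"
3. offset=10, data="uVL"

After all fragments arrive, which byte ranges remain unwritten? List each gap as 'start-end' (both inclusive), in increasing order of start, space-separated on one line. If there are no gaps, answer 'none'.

Answer: 2-9 13-14

Derivation:
Fragment 1: offset=0 len=2
Fragment 2: offset=15 len=2
Fragment 3: offset=10 len=3
Gaps: 2-9 13-14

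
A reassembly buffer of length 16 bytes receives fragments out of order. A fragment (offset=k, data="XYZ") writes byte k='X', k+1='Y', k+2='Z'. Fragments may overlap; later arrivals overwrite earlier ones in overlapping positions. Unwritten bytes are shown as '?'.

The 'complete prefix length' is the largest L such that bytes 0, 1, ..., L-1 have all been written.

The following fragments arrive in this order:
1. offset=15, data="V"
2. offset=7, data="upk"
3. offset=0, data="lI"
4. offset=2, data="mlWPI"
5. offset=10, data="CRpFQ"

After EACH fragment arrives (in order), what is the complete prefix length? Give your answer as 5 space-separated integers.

Answer: 0 0 2 10 16

Derivation:
Fragment 1: offset=15 data="V" -> buffer=???????????????V -> prefix_len=0
Fragment 2: offset=7 data="upk" -> buffer=???????upk?????V -> prefix_len=0
Fragment 3: offset=0 data="lI" -> buffer=lI?????upk?????V -> prefix_len=2
Fragment 4: offset=2 data="mlWPI" -> buffer=lImlWPIupk?????V -> prefix_len=10
Fragment 5: offset=10 data="CRpFQ" -> buffer=lImlWPIupkCRpFQV -> prefix_len=16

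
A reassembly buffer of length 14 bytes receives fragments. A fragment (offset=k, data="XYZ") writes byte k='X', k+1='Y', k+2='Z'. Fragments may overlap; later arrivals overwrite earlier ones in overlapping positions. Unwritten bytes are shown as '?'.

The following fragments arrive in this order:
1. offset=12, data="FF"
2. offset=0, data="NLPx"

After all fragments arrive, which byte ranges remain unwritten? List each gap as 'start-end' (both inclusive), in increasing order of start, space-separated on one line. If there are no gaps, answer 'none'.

Answer: 4-11

Derivation:
Fragment 1: offset=12 len=2
Fragment 2: offset=0 len=4
Gaps: 4-11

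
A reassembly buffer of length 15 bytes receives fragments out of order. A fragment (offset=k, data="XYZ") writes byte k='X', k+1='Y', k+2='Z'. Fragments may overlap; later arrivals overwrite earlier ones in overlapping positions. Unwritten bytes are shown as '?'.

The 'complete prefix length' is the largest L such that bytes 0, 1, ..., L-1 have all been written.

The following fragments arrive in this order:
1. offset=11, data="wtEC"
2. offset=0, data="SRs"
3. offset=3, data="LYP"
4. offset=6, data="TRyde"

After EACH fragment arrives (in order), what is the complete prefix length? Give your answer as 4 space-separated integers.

Fragment 1: offset=11 data="wtEC" -> buffer=???????????wtEC -> prefix_len=0
Fragment 2: offset=0 data="SRs" -> buffer=SRs????????wtEC -> prefix_len=3
Fragment 3: offset=3 data="LYP" -> buffer=SRsLYP?????wtEC -> prefix_len=6
Fragment 4: offset=6 data="TRyde" -> buffer=SRsLYPTRydewtEC -> prefix_len=15

Answer: 0 3 6 15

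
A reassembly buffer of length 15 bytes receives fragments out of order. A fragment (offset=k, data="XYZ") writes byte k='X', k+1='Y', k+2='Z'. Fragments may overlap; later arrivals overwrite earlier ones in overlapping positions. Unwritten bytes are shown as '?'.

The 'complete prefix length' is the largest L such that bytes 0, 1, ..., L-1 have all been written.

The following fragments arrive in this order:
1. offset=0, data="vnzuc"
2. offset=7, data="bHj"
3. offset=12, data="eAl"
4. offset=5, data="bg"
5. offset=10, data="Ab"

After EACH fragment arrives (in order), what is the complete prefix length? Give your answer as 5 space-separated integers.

Answer: 5 5 5 10 15

Derivation:
Fragment 1: offset=0 data="vnzuc" -> buffer=vnzuc?????????? -> prefix_len=5
Fragment 2: offset=7 data="bHj" -> buffer=vnzuc??bHj????? -> prefix_len=5
Fragment 3: offset=12 data="eAl" -> buffer=vnzuc??bHj??eAl -> prefix_len=5
Fragment 4: offset=5 data="bg" -> buffer=vnzucbgbHj??eAl -> prefix_len=10
Fragment 5: offset=10 data="Ab" -> buffer=vnzucbgbHjAbeAl -> prefix_len=15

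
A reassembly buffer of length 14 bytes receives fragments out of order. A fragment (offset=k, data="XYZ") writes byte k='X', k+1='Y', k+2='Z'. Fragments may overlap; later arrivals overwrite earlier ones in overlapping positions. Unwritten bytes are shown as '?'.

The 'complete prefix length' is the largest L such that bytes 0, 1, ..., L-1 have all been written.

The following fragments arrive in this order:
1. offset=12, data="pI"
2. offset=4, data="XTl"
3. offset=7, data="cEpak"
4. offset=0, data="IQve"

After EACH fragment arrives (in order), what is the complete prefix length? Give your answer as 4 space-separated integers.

Fragment 1: offset=12 data="pI" -> buffer=????????????pI -> prefix_len=0
Fragment 2: offset=4 data="XTl" -> buffer=????XTl?????pI -> prefix_len=0
Fragment 3: offset=7 data="cEpak" -> buffer=????XTlcEpakpI -> prefix_len=0
Fragment 4: offset=0 data="IQve" -> buffer=IQveXTlcEpakpI -> prefix_len=14

Answer: 0 0 0 14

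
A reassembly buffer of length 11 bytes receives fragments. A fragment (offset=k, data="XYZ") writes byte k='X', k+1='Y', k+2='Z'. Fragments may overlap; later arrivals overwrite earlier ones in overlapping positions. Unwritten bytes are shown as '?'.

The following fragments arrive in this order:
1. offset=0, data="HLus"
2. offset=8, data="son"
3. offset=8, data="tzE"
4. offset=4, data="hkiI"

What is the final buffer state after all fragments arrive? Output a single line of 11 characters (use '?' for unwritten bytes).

Answer: HLushkiItzE

Derivation:
Fragment 1: offset=0 data="HLus" -> buffer=HLus???????
Fragment 2: offset=8 data="son" -> buffer=HLus????son
Fragment 3: offset=8 data="tzE" -> buffer=HLus????tzE
Fragment 4: offset=4 data="hkiI" -> buffer=HLushkiItzE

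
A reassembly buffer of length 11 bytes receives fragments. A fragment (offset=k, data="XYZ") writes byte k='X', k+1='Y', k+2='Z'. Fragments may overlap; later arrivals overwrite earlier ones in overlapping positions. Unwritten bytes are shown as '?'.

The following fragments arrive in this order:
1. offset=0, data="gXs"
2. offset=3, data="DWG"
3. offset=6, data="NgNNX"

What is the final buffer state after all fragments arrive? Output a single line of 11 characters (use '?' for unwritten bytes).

Fragment 1: offset=0 data="gXs" -> buffer=gXs????????
Fragment 2: offset=3 data="DWG" -> buffer=gXsDWG?????
Fragment 3: offset=6 data="NgNNX" -> buffer=gXsDWGNgNNX

Answer: gXsDWGNgNNX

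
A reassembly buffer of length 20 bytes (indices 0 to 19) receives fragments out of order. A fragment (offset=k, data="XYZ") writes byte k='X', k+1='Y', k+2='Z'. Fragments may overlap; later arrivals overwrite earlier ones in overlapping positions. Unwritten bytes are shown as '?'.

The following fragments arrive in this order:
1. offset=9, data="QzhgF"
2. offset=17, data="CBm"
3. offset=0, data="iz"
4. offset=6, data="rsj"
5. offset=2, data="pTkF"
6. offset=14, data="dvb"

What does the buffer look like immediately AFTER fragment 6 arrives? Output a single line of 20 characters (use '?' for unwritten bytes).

Answer: izpTkFrsjQzhgFdvbCBm

Derivation:
Fragment 1: offset=9 data="QzhgF" -> buffer=?????????QzhgF??????
Fragment 2: offset=17 data="CBm" -> buffer=?????????QzhgF???CBm
Fragment 3: offset=0 data="iz" -> buffer=iz???????QzhgF???CBm
Fragment 4: offset=6 data="rsj" -> buffer=iz????rsjQzhgF???CBm
Fragment 5: offset=2 data="pTkF" -> buffer=izpTkFrsjQzhgF???CBm
Fragment 6: offset=14 data="dvb" -> buffer=izpTkFrsjQzhgFdvbCBm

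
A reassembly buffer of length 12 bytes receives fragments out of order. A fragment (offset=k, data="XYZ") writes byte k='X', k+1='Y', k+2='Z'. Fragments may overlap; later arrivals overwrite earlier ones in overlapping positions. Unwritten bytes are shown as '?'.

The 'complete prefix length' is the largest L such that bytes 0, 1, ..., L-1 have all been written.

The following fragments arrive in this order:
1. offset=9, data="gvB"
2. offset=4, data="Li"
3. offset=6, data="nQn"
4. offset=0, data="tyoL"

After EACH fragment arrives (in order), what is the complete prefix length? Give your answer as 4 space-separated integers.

Answer: 0 0 0 12

Derivation:
Fragment 1: offset=9 data="gvB" -> buffer=?????????gvB -> prefix_len=0
Fragment 2: offset=4 data="Li" -> buffer=????Li???gvB -> prefix_len=0
Fragment 3: offset=6 data="nQn" -> buffer=????LinQngvB -> prefix_len=0
Fragment 4: offset=0 data="tyoL" -> buffer=tyoLLinQngvB -> prefix_len=12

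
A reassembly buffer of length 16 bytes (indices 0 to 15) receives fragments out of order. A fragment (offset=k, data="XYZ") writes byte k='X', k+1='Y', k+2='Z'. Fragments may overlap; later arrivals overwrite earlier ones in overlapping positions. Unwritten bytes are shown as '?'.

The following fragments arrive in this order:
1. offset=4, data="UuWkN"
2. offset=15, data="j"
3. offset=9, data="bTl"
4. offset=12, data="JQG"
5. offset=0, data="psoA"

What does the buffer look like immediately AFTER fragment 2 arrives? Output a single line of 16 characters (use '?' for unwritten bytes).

Answer: ????UuWkN??????j

Derivation:
Fragment 1: offset=4 data="UuWkN" -> buffer=????UuWkN???????
Fragment 2: offset=15 data="j" -> buffer=????UuWkN??????j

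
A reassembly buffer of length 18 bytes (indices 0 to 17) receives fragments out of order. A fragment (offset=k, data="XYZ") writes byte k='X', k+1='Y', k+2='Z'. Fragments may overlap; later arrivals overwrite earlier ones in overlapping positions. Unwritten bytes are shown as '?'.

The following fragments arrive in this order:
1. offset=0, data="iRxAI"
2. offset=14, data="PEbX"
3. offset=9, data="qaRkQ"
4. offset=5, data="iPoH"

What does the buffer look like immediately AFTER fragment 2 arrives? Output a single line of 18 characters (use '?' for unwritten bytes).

Answer: iRxAI?????????PEbX

Derivation:
Fragment 1: offset=0 data="iRxAI" -> buffer=iRxAI?????????????
Fragment 2: offset=14 data="PEbX" -> buffer=iRxAI?????????PEbX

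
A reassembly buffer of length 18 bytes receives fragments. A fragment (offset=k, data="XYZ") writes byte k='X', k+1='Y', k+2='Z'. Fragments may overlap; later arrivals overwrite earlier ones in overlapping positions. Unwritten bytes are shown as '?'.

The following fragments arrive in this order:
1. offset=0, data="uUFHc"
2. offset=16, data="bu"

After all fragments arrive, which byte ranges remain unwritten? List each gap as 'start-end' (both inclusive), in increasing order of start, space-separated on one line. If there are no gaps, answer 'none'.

Answer: 5-15

Derivation:
Fragment 1: offset=0 len=5
Fragment 2: offset=16 len=2
Gaps: 5-15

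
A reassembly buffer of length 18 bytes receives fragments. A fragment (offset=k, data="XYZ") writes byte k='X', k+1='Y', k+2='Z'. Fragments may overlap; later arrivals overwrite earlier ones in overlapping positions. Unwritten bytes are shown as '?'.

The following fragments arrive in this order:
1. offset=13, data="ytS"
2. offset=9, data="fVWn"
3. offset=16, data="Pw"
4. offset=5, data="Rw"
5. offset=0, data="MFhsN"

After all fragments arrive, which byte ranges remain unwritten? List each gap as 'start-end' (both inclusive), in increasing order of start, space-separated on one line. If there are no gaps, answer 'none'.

Answer: 7-8

Derivation:
Fragment 1: offset=13 len=3
Fragment 2: offset=9 len=4
Fragment 3: offset=16 len=2
Fragment 4: offset=5 len=2
Fragment 5: offset=0 len=5
Gaps: 7-8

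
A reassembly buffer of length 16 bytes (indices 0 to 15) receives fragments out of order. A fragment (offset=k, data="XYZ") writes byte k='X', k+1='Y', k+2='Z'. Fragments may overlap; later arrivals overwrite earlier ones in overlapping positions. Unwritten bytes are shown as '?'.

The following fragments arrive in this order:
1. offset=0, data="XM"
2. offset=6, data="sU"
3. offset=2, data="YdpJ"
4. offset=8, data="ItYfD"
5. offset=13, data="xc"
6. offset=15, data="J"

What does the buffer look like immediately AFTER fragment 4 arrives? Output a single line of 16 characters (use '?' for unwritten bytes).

Answer: XMYdpJsUItYfD???

Derivation:
Fragment 1: offset=0 data="XM" -> buffer=XM??????????????
Fragment 2: offset=6 data="sU" -> buffer=XM????sU????????
Fragment 3: offset=2 data="YdpJ" -> buffer=XMYdpJsU????????
Fragment 4: offset=8 data="ItYfD" -> buffer=XMYdpJsUItYfD???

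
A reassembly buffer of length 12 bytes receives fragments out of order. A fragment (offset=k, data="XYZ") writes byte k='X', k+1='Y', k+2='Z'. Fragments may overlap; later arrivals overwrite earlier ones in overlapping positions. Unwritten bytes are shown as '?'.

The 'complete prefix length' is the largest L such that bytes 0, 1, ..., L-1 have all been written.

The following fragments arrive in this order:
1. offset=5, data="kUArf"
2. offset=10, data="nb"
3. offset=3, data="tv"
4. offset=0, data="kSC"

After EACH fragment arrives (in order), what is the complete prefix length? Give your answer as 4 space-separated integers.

Fragment 1: offset=5 data="kUArf" -> buffer=?????kUArf?? -> prefix_len=0
Fragment 2: offset=10 data="nb" -> buffer=?????kUArfnb -> prefix_len=0
Fragment 3: offset=3 data="tv" -> buffer=???tvkUArfnb -> prefix_len=0
Fragment 4: offset=0 data="kSC" -> buffer=kSCtvkUArfnb -> prefix_len=12

Answer: 0 0 0 12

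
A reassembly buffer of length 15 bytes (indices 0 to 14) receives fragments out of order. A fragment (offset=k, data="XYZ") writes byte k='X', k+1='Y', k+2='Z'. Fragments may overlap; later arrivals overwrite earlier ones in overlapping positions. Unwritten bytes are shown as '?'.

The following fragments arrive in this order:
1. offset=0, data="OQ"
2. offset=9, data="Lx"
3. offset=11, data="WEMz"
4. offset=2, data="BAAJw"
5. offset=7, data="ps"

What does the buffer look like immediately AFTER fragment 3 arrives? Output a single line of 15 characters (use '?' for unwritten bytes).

Answer: OQ???????LxWEMz

Derivation:
Fragment 1: offset=0 data="OQ" -> buffer=OQ?????????????
Fragment 2: offset=9 data="Lx" -> buffer=OQ???????Lx????
Fragment 3: offset=11 data="WEMz" -> buffer=OQ???????LxWEMz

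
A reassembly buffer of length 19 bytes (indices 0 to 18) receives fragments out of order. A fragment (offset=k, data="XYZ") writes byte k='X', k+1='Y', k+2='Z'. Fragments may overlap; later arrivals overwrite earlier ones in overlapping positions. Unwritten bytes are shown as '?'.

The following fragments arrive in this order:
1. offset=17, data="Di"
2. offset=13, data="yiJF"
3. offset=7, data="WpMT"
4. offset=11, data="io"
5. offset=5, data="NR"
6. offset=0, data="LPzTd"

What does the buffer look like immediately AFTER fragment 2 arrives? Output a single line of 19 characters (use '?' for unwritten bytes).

Answer: ?????????????yiJFDi

Derivation:
Fragment 1: offset=17 data="Di" -> buffer=?????????????????Di
Fragment 2: offset=13 data="yiJF" -> buffer=?????????????yiJFDi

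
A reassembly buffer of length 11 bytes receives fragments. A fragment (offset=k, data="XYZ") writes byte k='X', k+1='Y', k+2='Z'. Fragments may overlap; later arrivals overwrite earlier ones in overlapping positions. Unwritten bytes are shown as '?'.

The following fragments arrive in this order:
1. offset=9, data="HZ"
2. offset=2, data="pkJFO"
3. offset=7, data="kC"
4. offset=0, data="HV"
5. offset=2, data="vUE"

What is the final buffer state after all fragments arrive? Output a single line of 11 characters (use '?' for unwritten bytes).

Answer: HVvUEFOkCHZ

Derivation:
Fragment 1: offset=9 data="HZ" -> buffer=?????????HZ
Fragment 2: offset=2 data="pkJFO" -> buffer=??pkJFO??HZ
Fragment 3: offset=7 data="kC" -> buffer=??pkJFOkCHZ
Fragment 4: offset=0 data="HV" -> buffer=HVpkJFOkCHZ
Fragment 5: offset=2 data="vUE" -> buffer=HVvUEFOkCHZ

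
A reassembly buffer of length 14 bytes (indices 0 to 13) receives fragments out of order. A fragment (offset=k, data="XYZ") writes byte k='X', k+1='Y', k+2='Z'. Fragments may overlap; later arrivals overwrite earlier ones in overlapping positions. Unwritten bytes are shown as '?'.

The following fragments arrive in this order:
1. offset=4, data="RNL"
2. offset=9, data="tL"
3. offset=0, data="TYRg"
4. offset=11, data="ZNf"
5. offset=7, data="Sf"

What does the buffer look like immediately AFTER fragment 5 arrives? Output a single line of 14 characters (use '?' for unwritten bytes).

Answer: TYRgRNLSftLZNf

Derivation:
Fragment 1: offset=4 data="RNL" -> buffer=????RNL???????
Fragment 2: offset=9 data="tL" -> buffer=????RNL??tL???
Fragment 3: offset=0 data="TYRg" -> buffer=TYRgRNL??tL???
Fragment 4: offset=11 data="ZNf" -> buffer=TYRgRNL??tLZNf
Fragment 5: offset=7 data="Sf" -> buffer=TYRgRNLSftLZNf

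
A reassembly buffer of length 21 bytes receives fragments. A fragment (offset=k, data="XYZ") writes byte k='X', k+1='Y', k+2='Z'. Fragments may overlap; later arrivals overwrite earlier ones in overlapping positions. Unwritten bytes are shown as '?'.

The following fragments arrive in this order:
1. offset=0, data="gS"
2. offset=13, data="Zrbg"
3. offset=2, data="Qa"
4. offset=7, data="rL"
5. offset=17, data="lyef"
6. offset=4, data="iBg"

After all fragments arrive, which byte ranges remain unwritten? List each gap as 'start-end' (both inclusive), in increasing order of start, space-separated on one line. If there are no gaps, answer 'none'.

Answer: 9-12

Derivation:
Fragment 1: offset=0 len=2
Fragment 2: offset=13 len=4
Fragment 3: offset=2 len=2
Fragment 4: offset=7 len=2
Fragment 5: offset=17 len=4
Fragment 6: offset=4 len=3
Gaps: 9-12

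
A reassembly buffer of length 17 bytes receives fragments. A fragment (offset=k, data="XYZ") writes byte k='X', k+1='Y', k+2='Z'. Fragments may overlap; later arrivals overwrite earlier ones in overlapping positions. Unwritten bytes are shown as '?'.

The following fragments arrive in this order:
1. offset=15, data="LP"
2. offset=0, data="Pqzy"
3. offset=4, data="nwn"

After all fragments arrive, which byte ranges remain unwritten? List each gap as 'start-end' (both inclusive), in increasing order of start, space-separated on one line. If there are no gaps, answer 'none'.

Fragment 1: offset=15 len=2
Fragment 2: offset=0 len=4
Fragment 3: offset=4 len=3
Gaps: 7-14

Answer: 7-14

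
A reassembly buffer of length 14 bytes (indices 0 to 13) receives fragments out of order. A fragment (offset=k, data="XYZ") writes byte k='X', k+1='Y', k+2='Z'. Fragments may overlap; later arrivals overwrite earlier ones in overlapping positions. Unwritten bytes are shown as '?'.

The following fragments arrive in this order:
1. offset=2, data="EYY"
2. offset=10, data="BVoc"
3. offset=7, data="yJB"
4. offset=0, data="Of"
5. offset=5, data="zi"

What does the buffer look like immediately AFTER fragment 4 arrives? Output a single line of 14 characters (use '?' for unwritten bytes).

Answer: OfEYY??yJBBVoc

Derivation:
Fragment 1: offset=2 data="EYY" -> buffer=??EYY?????????
Fragment 2: offset=10 data="BVoc" -> buffer=??EYY?????BVoc
Fragment 3: offset=7 data="yJB" -> buffer=??EYY??yJBBVoc
Fragment 4: offset=0 data="Of" -> buffer=OfEYY??yJBBVoc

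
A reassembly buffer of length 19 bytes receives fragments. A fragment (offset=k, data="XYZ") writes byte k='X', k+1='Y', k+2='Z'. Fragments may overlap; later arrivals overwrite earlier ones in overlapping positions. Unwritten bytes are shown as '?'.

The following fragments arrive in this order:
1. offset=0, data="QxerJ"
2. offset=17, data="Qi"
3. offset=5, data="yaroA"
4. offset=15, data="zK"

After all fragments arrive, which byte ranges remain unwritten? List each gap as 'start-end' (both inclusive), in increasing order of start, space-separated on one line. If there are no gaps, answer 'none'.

Answer: 10-14

Derivation:
Fragment 1: offset=0 len=5
Fragment 2: offset=17 len=2
Fragment 3: offset=5 len=5
Fragment 4: offset=15 len=2
Gaps: 10-14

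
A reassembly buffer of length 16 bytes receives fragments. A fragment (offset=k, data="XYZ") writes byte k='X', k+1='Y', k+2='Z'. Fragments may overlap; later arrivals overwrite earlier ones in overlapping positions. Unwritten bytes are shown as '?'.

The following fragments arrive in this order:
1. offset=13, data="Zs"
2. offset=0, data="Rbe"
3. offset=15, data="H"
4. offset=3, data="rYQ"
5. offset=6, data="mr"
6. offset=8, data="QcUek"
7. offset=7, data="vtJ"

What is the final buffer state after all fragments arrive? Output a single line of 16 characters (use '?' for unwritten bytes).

Fragment 1: offset=13 data="Zs" -> buffer=?????????????Zs?
Fragment 2: offset=0 data="Rbe" -> buffer=Rbe??????????Zs?
Fragment 3: offset=15 data="H" -> buffer=Rbe??????????ZsH
Fragment 4: offset=3 data="rYQ" -> buffer=RberYQ???????ZsH
Fragment 5: offset=6 data="mr" -> buffer=RberYQmr?????ZsH
Fragment 6: offset=8 data="QcUek" -> buffer=RberYQmrQcUekZsH
Fragment 7: offset=7 data="vtJ" -> buffer=RberYQmvtJUekZsH

Answer: RberYQmvtJUekZsH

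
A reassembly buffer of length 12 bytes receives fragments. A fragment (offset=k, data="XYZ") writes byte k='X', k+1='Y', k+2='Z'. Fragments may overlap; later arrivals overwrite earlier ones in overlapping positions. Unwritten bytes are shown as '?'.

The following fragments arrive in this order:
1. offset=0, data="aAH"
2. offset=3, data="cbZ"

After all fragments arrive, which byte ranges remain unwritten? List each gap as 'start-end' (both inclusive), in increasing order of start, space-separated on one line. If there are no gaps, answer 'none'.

Answer: 6-11

Derivation:
Fragment 1: offset=0 len=3
Fragment 2: offset=3 len=3
Gaps: 6-11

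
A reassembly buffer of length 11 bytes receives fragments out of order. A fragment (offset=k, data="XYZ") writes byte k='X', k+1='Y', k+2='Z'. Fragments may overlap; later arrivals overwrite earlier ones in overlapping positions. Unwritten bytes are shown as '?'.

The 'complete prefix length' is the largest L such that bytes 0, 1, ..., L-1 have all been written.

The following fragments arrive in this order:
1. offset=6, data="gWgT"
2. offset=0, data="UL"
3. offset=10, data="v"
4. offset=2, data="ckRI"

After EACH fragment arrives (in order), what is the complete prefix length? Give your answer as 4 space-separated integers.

Answer: 0 2 2 11

Derivation:
Fragment 1: offset=6 data="gWgT" -> buffer=??????gWgT? -> prefix_len=0
Fragment 2: offset=0 data="UL" -> buffer=UL????gWgT? -> prefix_len=2
Fragment 3: offset=10 data="v" -> buffer=UL????gWgTv -> prefix_len=2
Fragment 4: offset=2 data="ckRI" -> buffer=ULckRIgWgTv -> prefix_len=11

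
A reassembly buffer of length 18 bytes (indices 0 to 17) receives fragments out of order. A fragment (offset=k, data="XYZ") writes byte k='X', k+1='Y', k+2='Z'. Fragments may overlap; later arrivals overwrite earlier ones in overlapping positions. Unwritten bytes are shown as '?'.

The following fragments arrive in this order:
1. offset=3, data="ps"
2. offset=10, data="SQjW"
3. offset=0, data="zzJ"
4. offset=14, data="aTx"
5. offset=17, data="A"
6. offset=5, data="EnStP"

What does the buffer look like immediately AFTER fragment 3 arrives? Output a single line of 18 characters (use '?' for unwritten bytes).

Answer: zzJps?????SQjW????

Derivation:
Fragment 1: offset=3 data="ps" -> buffer=???ps?????????????
Fragment 2: offset=10 data="SQjW" -> buffer=???ps?????SQjW????
Fragment 3: offset=0 data="zzJ" -> buffer=zzJps?????SQjW????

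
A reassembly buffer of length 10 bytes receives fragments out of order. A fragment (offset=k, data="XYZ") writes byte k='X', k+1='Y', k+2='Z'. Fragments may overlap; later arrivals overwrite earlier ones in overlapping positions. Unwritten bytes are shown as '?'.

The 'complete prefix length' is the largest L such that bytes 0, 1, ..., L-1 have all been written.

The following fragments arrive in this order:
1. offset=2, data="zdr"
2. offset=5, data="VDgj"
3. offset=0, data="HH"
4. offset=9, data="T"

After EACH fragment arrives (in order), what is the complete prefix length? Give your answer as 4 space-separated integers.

Fragment 1: offset=2 data="zdr" -> buffer=??zdr????? -> prefix_len=0
Fragment 2: offset=5 data="VDgj" -> buffer=??zdrVDgj? -> prefix_len=0
Fragment 3: offset=0 data="HH" -> buffer=HHzdrVDgj? -> prefix_len=9
Fragment 4: offset=9 data="T" -> buffer=HHzdrVDgjT -> prefix_len=10

Answer: 0 0 9 10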